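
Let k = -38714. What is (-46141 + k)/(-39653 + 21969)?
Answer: 84855/17684 ≈ 4.7984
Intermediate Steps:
(-46141 + k)/(-39653 + 21969) = (-46141 - 38714)/(-39653 + 21969) = -84855/(-17684) = -84855*(-1/17684) = 84855/17684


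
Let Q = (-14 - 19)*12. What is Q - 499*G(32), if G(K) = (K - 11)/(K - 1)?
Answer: -22755/31 ≈ -734.03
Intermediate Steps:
G(K) = (-11 + K)/(-1 + K)
Q = -396 (Q = -33*12 = -396)
Q - 499*G(32) = -396 - 499*(-11 + 32)/(-1 + 32) = -396 - 499*21/31 = -396 - 10479/31 = -22755/31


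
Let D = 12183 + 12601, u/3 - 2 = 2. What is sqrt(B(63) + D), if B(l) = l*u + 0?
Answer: 2*sqrt(6385) ≈ 159.81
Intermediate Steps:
u = 12 (u = 6 + 3*2 = 6 + 6 = 12)
D = 24784
B(l) = 12*l (B(l) = l*12 + 0 = 12*l + 0 = 12*l)
sqrt(B(63) + D) = sqrt(12*63 + 24784) = sqrt(756 + 24784) = sqrt(25540) = 2*sqrt(6385)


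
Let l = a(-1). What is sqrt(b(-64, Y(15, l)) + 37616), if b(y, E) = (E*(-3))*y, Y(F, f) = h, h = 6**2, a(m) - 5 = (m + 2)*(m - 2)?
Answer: 44*sqrt(23) ≈ 211.02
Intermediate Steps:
a(m) = 5 + (-2 + m)*(2 + m) (a(m) = 5 + (m + 2)*(m - 2) = 5 + (2 + m)*(-2 + m) = 5 + (-2 + m)*(2 + m))
l = 2 (l = 1 + (-1)**2 = 1 + 1 = 2)
h = 36
Y(F, f) = 36
b(y, E) = -3*E*y (b(y, E) = (-3*E)*y = -3*E*y)
sqrt(b(-64, Y(15, l)) + 37616) = sqrt(-3*36*(-64) + 37616) = sqrt(6912 + 37616) = sqrt(44528) = 44*sqrt(23)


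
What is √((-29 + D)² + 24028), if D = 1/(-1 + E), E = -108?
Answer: 4*√18467182/109 ≈ 157.70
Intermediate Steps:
D = -1/109 (D = 1/(-1 - 108) = 1/(-109) = -1/109 ≈ -0.0091743)
√((-29 + D)² + 24028) = √((-29 - 1/109)² + 24028) = √((-3162/109)² + 24028) = √(9998244/11881 + 24028) = √(295474912/11881) = 4*√18467182/109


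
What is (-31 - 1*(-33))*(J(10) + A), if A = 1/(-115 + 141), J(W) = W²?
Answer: 2601/13 ≈ 200.08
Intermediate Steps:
A = 1/26 ≈ 0.038462
(-31 - 1*(-33))*(J(10) + A) = (-31 - 1*(-33))*(10² + 1/26) = (-31 + 33)*(100 + 1/26) = 2*(2601/26) = 2601/13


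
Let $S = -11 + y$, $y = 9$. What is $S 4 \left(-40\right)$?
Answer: $320$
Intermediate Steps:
$S = -2$ ($S = -11 + 9 = -2$)
$S 4 \left(-40\right) = \left(-2\right) 4 \left(-40\right) = \left(-8\right) \left(-40\right) = 320$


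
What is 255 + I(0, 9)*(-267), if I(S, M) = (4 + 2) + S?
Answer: -1347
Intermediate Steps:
I(S, M) = 6 + S
255 + I(0, 9)*(-267) = 255 + (6 + 0)*(-267) = 255 + 6*(-267) = 255 - 1602 = -1347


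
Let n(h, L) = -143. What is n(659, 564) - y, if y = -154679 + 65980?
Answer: 88556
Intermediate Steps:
y = -88699
n(659, 564) - y = -143 - 1*(-88699) = -143 + 88699 = 88556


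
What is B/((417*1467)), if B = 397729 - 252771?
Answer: 144958/611739 ≈ 0.23696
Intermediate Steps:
B = 144958
B/((417*1467)) = 144958/((417*1467)) = 144958/611739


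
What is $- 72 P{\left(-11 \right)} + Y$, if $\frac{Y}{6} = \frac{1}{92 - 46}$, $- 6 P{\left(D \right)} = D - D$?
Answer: $\frac{3}{23} \approx 0.13043$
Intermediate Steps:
$P{\left(D \right)} = 0$ ($P{\left(D \right)} = - \frac{D - D}{6} = \left(- \frac{1}{6}\right) 0 = 0$)
$Y = \frac{3}{23}$ ($Y = \frac{6}{92 - 46} = \frac{6}{46} = 6 \cdot \frac{1}{46} = \frac{3}{23} \approx 0.13043$)
$- 72 P{\left(-11 \right)} + Y = \left(-72\right) 0 + \frac{3}{23} = 0 + \frac{3}{23} = \frac{3}{23}$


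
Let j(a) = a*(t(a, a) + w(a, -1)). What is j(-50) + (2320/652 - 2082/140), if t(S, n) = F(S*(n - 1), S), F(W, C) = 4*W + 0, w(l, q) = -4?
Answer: -5816947083/11410 ≈ -5.0981e+5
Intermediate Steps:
F(W, C) = 4*W
t(S, n) = 4*S*(-1 + n) (t(S, n) = 4*(S*(n - 1)) = 4*(S*(-1 + n)) = 4*S*(-1 + n))
j(a) = a*(-4 + 4*a*(-1 + a)) (j(a) = a*(4*a*(-1 + a) - 4) = a*(-4 + 4*a*(-1 + a)))
j(-50) + (2320/652 - 2082/140) = 4*(-50)*(-1 - 50*(-1 - 50)) + (2320/652 - 2082/140) = 4*(-50)*(-1 - 50*(-51)) + (2320*(1/652) - 2082*1/140) = 4*(-50)*(-1 + 2550) + (580/163 - 1041/70) = 4*(-50)*2549 - 129083/11410 = -509800 - 129083/11410 = -5816947083/11410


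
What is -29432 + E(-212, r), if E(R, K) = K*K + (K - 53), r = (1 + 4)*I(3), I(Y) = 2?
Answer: -29375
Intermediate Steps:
r = 10 (r = (1 + 4)*2 = 5*2 = 10)
E(R, K) = -53 + K + K² (E(R, K) = K² + (-53 + K) = -53 + K + K²)
-29432 + E(-212, r) = -29432 + (-53 + 10 + 10²) = -29432 + (-53 + 10 + 100) = -29432 + 57 = -29375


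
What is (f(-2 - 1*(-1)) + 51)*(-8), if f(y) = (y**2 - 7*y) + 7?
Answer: -528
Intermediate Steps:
f(y) = 7 + y**2 - 7*y
(f(-2 - 1*(-1)) + 51)*(-8) = ((7 + (-2 - 1*(-1))**2 - 7*(-2 - 1*(-1))) + 51)*(-8) = ((7 + (-2 + 1)**2 - 7*(-2 + 1)) + 51)*(-8) = ((7 + (-1)**2 - 7*(-1)) + 51)*(-8) = ((7 + 1 + 7) + 51)*(-8) = (15 + 51)*(-8) = 66*(-8) = -528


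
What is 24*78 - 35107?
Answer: -33235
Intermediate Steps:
24*78 - 35107 = 1872 - 35107 = -33235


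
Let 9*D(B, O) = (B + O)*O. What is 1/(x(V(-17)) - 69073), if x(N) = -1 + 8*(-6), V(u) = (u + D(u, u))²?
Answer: -1/69122 ≈ -1.4467e-5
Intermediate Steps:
D(B, O) = O*(B + O)/9 (D(B, O) = ((B + O)*O)/9 = (O*(B + O))/9 = O*(B + O)/9)
V(u) = (u + 2*u²/9)² (V(u) = (u + u*(u + u)/9)² = (u + u*(2*u)/9)² = (u + 2*u²/9)²)
x(N) = -49 (x(N) = -1 - 48 = -49)
1/(x(V(-17)) - 69073) = 1/(-49 - 69073) = 1/(-69122) = -1/69122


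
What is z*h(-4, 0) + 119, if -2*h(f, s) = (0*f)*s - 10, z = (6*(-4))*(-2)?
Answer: 359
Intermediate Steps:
z = 48 (z = -24*(-2) = 48)
h(f, s) = 5 (h(f, s) = -((0*f)*s - 10)/2 = -(0*s - 10)/2 = -(0 - 10)/2 = -½*(-10) = 5)
z*h(-4, 0) + 119 = 48*5 + 119 = 240 + 119 = 359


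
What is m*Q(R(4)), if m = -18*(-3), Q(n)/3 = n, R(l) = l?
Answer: 648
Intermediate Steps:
Q(n) = 3*n
m = 54
m*Q(R(4)) = 54*(3*4) = 54*12 = 648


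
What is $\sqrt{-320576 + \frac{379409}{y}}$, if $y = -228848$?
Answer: $\frac{i \sqrt{1049318939422671}}{57212} \approx 566.2 i$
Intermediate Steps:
$\sqrt{-320576 + \frac{379409}{y}} = \sqrt{-320576 + \frac{379409}{-228848}} = \sqrt{-320576 + 379409 \left(- \frac{1}{228848}\right)} = \sqrt{-320576 - \frac{379409}{228848}} = \sqrt{- \frac{73363555857}{228848}} = \frac{i \sqrt{1049318939422671}}{57212}$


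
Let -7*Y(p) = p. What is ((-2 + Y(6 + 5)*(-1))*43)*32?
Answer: -4128/7 ≈ -589.71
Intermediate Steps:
Y(p) = -p/7
((-2 + Y(6 + 5)*(-1))*43)*32 = ((-2 - (6 + 5)/7*(-1))*43)*32 = ((-2 - ⅐*11*(-1))*43)*32 = ((-2 - 11/7*(-1))*43)*32 = ((-2 + 11/7)*43)*32 = -3/7*43*32 = -129/7*32 = -4128/7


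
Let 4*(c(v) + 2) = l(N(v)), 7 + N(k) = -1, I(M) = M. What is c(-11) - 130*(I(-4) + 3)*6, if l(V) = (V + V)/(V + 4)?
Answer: 779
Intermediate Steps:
N(k) = -8 (N(k) = -7 - 1 = -8)
l(V) = 2*V/(4 + V) (l(V) = (2*V)/(4 + V) = 2*V/(4 + V))
c(v) = -1 (c(v) = -2 + (2*(-8)/(4 - 8))/4 = -2 + (2*(-8)/(-4))/4 = -2 + (2*(-8)*(-¼))/4 = -2 + (¼)*4 = -2 + 1 = -1)
c(-11) - 130*(I(-4) + 3)*6 = -1 - 130*(-4 + 3)*6 = -1 - (-130)*6 = -1 - 130*(-6) = -1 + 780 = 779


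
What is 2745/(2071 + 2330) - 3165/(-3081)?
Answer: 829130/502203 ≈ 1.6510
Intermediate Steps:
2745/(2071 + 2330) - 3165/(-3081) = 2745/4401 - 3165*(-1/3081) = 2745*(1/4401) + 1055/1027 = 305/489 + 1055/1027 = 829130/502203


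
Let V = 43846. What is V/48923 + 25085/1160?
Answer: 8814447/391384 ≈ 22.521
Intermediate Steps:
V/48923 + 25085/1160 = 43846/48923 + 25085/1160 = 43846*(1/48923) + 25085*(1/1160) = 43846/48923 + 173/8 = 8814447/391384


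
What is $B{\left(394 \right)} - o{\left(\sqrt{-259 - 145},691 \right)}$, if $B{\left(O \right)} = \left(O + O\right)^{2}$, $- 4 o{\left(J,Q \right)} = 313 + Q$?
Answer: $621195$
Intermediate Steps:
$o{\left(J,Q \right)} = - \frac{313}{4} - \frac{Q}{4}$ ($o{\left(J,Q \right)} = - \frac{313 + Q}{4} = - \frac{313}{4} - \frac{Q}{4}$)
$B{\left(O \right)} = 4 O^{2}$ ($B{\left(O \right)} = \left(2 O\right)^{2} = 4 O^{2}$)
$B{\left(394 \right)} - o{\left(\sqrt{-259 - 145},691 \right)} = 4 \cdot 394^{2} - \left(- \frac{313}{4} - \frac{691}{4}\right) = 4 \cdot 155236 - \left(- \frac{313}{4} - \frac{691}{4}\right) = 620944 - -251 = 620944 + 251 = 621195$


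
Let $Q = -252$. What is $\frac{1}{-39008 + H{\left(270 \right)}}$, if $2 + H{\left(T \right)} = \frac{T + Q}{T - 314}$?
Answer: $- \frac{22}{858229} \approx -2.5634 \cdot 10^{-5}$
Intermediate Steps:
$H{\left(T \right)} = -2 + \frac{-252 + T}{-314 + T}$ ($H{\left(T \right)} = -2 + \frac{T - 252}{T - 314} = -2 + \frac{-252 + T}{-314 + T}$)
$\frac{1}{-39008 + H{\left(270 \right)}} = \frac{1}{-39008 + \frac{376 - 270}{-314 + 270}} = \frac{1}{-39008 + \frac{376 - 270}{-44}} = \frac{1}{-39008 - \frac{53}{22}} = \frac{1}{- \frac{858229}{22}} = - \frac{22}{858229}$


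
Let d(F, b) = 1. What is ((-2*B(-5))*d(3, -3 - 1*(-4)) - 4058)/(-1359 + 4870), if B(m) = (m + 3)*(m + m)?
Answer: -4098/3511 ≈ -1.1672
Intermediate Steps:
B(m) = 2*m*(3 + m) (B(m) = (3 + m)*(2*m) = 2*m*(3 + m))
((-2*B(-5))*d(3, -3 - 1*(-4)) - 4058)/(-1359 + 4870) = (-4*(-5)*(3 - 5)*1 - 4058)/(-1359 + 4870) = (-4*(-5)*(-2)*1 - 4058)/3511 = (-2*20*1 - 4058)*(1/3511) = (-40*1 - 4058)*(1/3511) = (-40 - 4058)*(1/3511) = -4098*1/3511 = -4098/3511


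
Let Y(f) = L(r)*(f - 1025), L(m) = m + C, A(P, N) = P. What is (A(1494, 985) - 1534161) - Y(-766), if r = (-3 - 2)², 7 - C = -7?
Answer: -1462818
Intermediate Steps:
C = 14 (C = 7 - 1*(-7) = 7 + 7 = 14)
r = 25 (r = (-5)² = 25)
L(m) = 14 + m (L(m) = m + 14 = 14 + m)
Y(f) = -39975 + 39*f (Y(f) = (14 + 25)*(f - 1025) = 39*(-1025 + f) = -39975 + 39*f)
(A(1494, 985) - 1534161) - Y(-766) = (1494 - 1534161) - (-39975 + 39*(-766)) = -1532667 - (-39975 - 29874) = -1532667 - 1*(-69849) = -1532667 + 69849 = -1462818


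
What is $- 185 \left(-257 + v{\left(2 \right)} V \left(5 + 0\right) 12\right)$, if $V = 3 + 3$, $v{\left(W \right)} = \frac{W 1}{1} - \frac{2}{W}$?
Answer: $-19055$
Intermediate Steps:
$v{\left(W \right)} = W - \frac{2}{W}$ ($v{\left(W \right)} = W 1 - \frac{2}{W} = W - \frac{2}{W}$)
$V = 6$
$- 185 \left(-257 + v{\left(2 \right)} V \left(5 + 0\right) 12\right) = - 185 \left(-257 + \left(2 - \frac{2}{2}\right) 6 \left(5 + 0\right) 12\right) = - 185 \left(-257 + \left(2 - 1\right) 6 \cdot 5 \cdot 12\right) = - 185 \left(-257 + \left(2 - 1\right) 30 \cdot 12\right) = - 185 \left(-257 + 1 \cdot 30 \cdot 12\right) = - 185 \left(-257 + 30 \cdot 12\right) = - 185 \left(-257 + 360\right) = \left(-185\right) 103 = -19055$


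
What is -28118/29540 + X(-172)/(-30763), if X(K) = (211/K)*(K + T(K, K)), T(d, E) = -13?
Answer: -37483016937/39075777860 ≈ -0.95924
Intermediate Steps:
X(K) = 211*(-13 + K)/K (X(K) = (211/K)*(K - 13) = (211/K)*(-13 + K) = 211*(-13 + K)/K)
-28118/29540 + X(-172)/(-30763) = -28118/29540 + (211 - 2743/(-172))/(-30763) = -28118*1/29540 + (211 - 2743*(-1/172))*(-1/30763) = -14059/14770 + (211 + 2743/172)*(-1/30763) = -14059/14770 + (39035/172)*(-1/30763) = -14059/14770 - 39035/5291236 = -37483016937/39075777860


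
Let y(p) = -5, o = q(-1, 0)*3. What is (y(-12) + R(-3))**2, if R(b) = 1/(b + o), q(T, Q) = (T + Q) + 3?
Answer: 196/9 ≈ 21.778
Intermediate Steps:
q(T, Q) = 3 + Q + T (q(T, Q) = (Q + T) + 3 = 3 + Q + T)
o = 6 (o = (3 + 0 - 1)*3 = 2*3 = 6)
R(b) = 1/(6 + b) (R(b) = 1/(b + 6) = 1/(6 + b))
(y(-12) + R(-3))**2 = (-5 + 1/(6 - 3))**2 = (-5 + 1/3)**2 = (-14/3)**2 = 196/9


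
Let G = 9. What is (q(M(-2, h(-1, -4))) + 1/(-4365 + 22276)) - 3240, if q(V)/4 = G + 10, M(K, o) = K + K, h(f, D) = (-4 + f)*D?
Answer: -56670403/17911 ≈ -3164.0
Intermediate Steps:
h(f, D) = D*(-4 + f)
M(K, o) = 2*K
q(V) = 76 (q(V) = 4*(9 + 10) = 4*19 = 76)
(q(M(-2, h(-1, -4))) + 1/(-4365 + 22276)) - 3240 = (76 + 1/(-4365 + 22276)) - 3240 = (76 + 1/17911) - 3240 = 1361237/17911 - 3240 = -56670403/17911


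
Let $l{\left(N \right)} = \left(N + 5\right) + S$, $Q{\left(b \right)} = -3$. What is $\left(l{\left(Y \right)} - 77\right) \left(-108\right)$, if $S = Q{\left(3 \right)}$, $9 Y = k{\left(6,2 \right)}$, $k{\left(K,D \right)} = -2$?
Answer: $8124$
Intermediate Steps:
$Y = - \frac{2}{9}$ ($Y = \frac{1}{9} \left(-2\right) = - \frac{2}{9} \approx -0.22222$)
$S = -3$
$l{\left(N \right)} = 2 + N$ ($l{\left(N \right)} = \left(N + 5\right) - 3 = \left(5 + N\right) - 3 = 2 + N$)
$\left(l{\left(Y \right)} - 77\right) \left(-108\right) = \left(\left(2 - \frac{2}{9}\right) - 77\right) \left(-108\right) = \left(\frac{16}{9} - 77\right) \left(-108\right) = \left(- \frac{677}{9}\right) \left(-108\right) = 8124$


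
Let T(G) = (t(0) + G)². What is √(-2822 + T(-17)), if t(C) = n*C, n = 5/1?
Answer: I*√2533 ≈ 50.329*I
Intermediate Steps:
n = 5 (n = 5*1 = 5)
t(C) = 5*C
T(G) = G² (T(G) = (5*0 + G)² = (0 + G)² = G²)
√(-2822 + T(-17)) = √(-2822 + (-17)²) = √(-2822 + 289) = √(-2533) = I*√2533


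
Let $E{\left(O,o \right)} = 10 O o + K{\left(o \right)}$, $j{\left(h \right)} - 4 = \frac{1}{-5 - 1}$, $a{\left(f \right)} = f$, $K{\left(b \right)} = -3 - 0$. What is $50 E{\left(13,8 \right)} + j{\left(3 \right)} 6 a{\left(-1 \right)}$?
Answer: $51827$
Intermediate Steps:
$K{\left(b \right)} = -3$ ($K{\left(b \right)} = -3 + 0 = -3$)
$j{\left(h \right)} = \frac{23}{6}$ ($j{\left(h \right)} = 4 + \frac{1}{-5 - 1} = 4 + \frac{1}{-6} = 4 - \frac{1}{6} = \frac{23}{6}$)
$E{\left(O,o \right)} = -3 + 10 O o$ ($E{\left(O,o \right)} = 10 O o - 3 = -3 + 10 O o$)
$50 E{\left(13,8 \right)} + j{\left(3 \right)} 6 a{\left(-1 \right)} = 50 \left(-3 + 10 \cdot 13 \cdot 8\right) + \frac{23}{6} \cdot 6 \left(-1\right) = 50 \left(-3 + 1040\right) + 23 \left(-1\right) = 50 \cdot 1037 - 23 = 51850 - 23 = 51827$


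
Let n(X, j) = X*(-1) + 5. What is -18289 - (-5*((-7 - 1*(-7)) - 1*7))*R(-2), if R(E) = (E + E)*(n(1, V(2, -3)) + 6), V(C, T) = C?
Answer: -16889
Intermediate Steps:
n(X, j) = 5 - X (n(X, j) = -X + 5 = 5 - X)
R(E) = 20*E (R(E) = (E + E)*((5 - 1*1) + 6) = (2*E)*((5 - 1) + 6) = (2*E)*(4 + 6) = (2*E)*10 = 20*E)
-18289 - (-5*((-7 - 1*(-7)) - 1*7))*R(-2) = -18289 - (-5*((-7 - 1*(-7)) - 1*7))*20*(-2) = -18289 - (-5*((-7 + 7) - 7))*(-40) = -18289 - (-5*(0 - 7))*(-40) = -18289 - (-5*(-7))*(-40) = -18289 - 35*(-40) = -18289 - 1*(-1400) = -18289 + 1400 = -16889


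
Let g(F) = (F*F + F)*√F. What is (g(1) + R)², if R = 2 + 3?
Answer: 49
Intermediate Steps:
g(F) = √F*(F + F²) (g(F) = (F² + F)*√F = (F + F²)*√F = √F*(F + F²))
R = 5
(g(1) + R)² = (1^(3/2)*(1 + 1) + 5)² = (1*2 + 5)² = (2 + 5)² = 7² = 49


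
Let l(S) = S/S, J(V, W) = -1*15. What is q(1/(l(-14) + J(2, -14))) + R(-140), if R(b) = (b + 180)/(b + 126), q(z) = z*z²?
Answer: -7841/2744 ≈ -2.8575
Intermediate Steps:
J(V, W) = -15
l(S) = 1
q(z) = z³
R(b) = (180 + b)/(126 + b)
q(1/(l(-14) + J(2, -14))) + R(-140) = (1/(1 - 15))³ + (180 - 140)/(126 - 140) = (1/(-14))³ + 40/(-14) = (-1/14)³ - 1/14*40 = -1/2744 - 20/7 = -7841/2744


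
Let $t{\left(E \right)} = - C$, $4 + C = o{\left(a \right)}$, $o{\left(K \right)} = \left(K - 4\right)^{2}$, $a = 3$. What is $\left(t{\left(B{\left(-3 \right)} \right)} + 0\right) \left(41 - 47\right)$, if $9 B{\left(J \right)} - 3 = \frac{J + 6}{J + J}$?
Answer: $-18$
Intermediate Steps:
$o{\left(K \right)} = \left(-4 + K\right)^{2}$
$C = -3$ ($C = -4 + \left(-4 + 3\right)^{2} = -4 + \left(-1\right)^{2} = -4 + 1 = -3$)
$B{\left(J \right)} = \frac{1}{3} + \frac{6 + J}{18 J}$ ($B{\left(J \right)} = \frac{1}{3} + \frac{\left(J + 6\right) \frac{1}{J + J}}{9} = \frac{1}{3} + \frac{\left(6 + J\right) \frac{1}{2 J}}{9} = \frac{1}{3} + \frac{\frac{1}{2} \frac{1}{J} \left(6 + J\right)}{9} = \frac{1}{3} + \frac{6 + J}{18 J}$)
$t{\left(E \right)} = 3$ ($t{\left(E \right)} = \left(-1\right) \left(-3\right) = 3$)
$\left(t{\left(B{\left(-3 \right)} \right)} + 0\right) \left(41 - 47\right) = \left(3 + 0\right) \left(41 - 47\right) = 3 \left(-6\right) = -18$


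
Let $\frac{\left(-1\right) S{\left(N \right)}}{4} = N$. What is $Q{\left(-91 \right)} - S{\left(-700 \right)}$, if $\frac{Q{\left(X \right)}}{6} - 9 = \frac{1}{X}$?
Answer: $- \frac{249892}{91} \approx -2746.1$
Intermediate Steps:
$S{\left(N \right)} = - 4 N$
$Q{\left(X \right)} = 54 + \frac{6}{X}$
$Q{\left(-91 \right)} - S{\left(-700 \right)} = \left(54 + \frac{6}{-91}\right) - \left(-4\right) \left(-700\right) = \left(54 + 6 \left(- \frac{1}{91}\right)\right) - 2800 = \left(54 - \frac{6}{91}\right) - 2800 = \frac{4908}{91} - 2800 = - \frac{249892}{91}$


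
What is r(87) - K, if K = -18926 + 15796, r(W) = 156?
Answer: 3286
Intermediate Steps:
K = -3130
r(87) - K = 156 - 1*(-3130) = 156 + 3130 = 3286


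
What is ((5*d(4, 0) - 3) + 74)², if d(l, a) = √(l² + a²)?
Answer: 8281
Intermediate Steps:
d(l, a) = √(a² + l²)
((5*d(4, 0) - 3) + 74)² = ((5*√(0² + 4²) - 3) + 74)² = ((5*√(0 + 16) - 3) + 74)² = ((5*√16 - 3) + 74)² = ((5*4 - 3) + 74)² = ((20 - 3) + 74)² = (17 + 74)² = 91² = 8281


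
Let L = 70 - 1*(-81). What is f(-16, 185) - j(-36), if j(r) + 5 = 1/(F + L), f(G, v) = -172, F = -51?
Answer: -16701/100 ≈ -167.01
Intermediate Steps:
L = 151 (L = 70 + 81 = 151)
j(r) = -499/100 (j(r) = -5 + 1/(-51 + 151) = -5 + 1/100 = -499/100)
f(-16, 185) - j(-36) = -172 - 1*(-499/100) = -172 + 499/100 = -16701/100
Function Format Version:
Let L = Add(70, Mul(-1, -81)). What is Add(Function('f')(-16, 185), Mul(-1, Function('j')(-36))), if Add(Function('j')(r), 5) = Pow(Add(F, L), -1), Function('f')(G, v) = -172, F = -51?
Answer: Rational(-16701, 100) ≈ -167.01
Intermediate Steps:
L = 151 (L = Add(70, 81) = 151)
Function('j')(r) = Rational(-499, 100) (Function('j')(r) = Add(-5, Pow(Add(-51, 151), -1)) = Add(-5, Pow(100, -1)) = Add(-5, Rational(1, 100)) = Rational(-499, 100))
Add(Function('f')(-16, 185), Mul(-1, Function('j')(-36))) = Add(-172, Mul(-1, Rational(-499, 100))) = Add(-172, Rational(499, 100)) = Rational(-16701, 100)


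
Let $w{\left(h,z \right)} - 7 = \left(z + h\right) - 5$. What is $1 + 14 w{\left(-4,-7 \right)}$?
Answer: $-125$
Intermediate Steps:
$w{\left(h,z \right)} = 2 + h + z$ ($w{\left(h,z \right)} = 7 - \left(5 - h - z\right) = 7 + \left(-5 + h + z\right) = 2 + h + z$)
$1 + 14 w{\left(-4,-7 \right)} = 1 + 14 \left(2 - 4 - 7\right) = 1 + 14 \left(-9\right) = 1 - 126 = -125$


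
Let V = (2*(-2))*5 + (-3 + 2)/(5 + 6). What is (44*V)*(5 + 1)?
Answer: -5304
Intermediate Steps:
V = -221/11 (V = -4*5 - 1/11 = -20 - 1*1/11 = -20 - 1/11 = -221/11 ≈ -20.091)
(44*V)*(5 + 1) = (44*(-221/11))*(5 + 1) = -884*6 = -5304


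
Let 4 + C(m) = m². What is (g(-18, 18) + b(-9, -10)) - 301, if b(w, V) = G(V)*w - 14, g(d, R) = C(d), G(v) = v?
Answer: 95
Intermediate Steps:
C(m) = -4 + m²
g(d, R) = -4 + d²
b(w, V) = -14 + V*w (b(w, V) = V*w - 14 = -14 + V*w)
(g(-18, 18) + b(-9, -10)) - 301 = ((-4 + (-18)²) + (-14 - 10*(-9))) - 301 = ((-4 + 324) + (-14 + 90)) - 301 = (320 + 76) - 301 = 396 - 301 = 95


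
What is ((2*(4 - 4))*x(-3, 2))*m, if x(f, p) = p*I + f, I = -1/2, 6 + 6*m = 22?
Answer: 0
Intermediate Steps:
m = 8/3 (m = -1 + (1/6)*22 = -1 + 11/3 = 8/3 ≈ 2.6667)
I = -1/2 (I = -1*1/2 = -1/2 ≈ -0.50000)
x(f, p) = f - p/2 (x(f, p) = p*(-1/2) + f = -p/2 + f = f - p/2)
((2*(4 - 4))*x(-3, 2))*m = ((2*(4 - 4))*(-3 - 1/2*2))*(8/3) = ((2*0)*(-3 - 1))*(8/3) = (0*(-4))*(8/3) = 0*(8/3) = 0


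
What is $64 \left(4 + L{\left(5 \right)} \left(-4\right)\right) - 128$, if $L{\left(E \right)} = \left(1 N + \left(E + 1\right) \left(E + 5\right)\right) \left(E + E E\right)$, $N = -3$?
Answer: $-437632$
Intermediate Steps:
$L{\left(E \right)} = \left(-3 + \left(1 + E\right) \left(5 + E\right)\right) \left(E + E^{2}\right)$ ($L{\left(E \right)} = \left(1 \left(-3\right) + \left(E + 1\right) \left(E + 5\right)\right) \left(E + E E\right) = \left(-3 + \left(1 + E\right) \left(5 + E\right)\right) \left(E + E^{2}\right)$)
$64 \left(4 + L{\left(5 \right)} \left(-4\right)\right) - 128 = 64 \left(4 + 5 \left(2 + 5^{3} + 7 \cdot 5^{2} + 8 \cdot 5\right) \left(-4\right)\right) - 128 = 64 \left(4 + 5 \left(2 + 125 + 7 \cdot 25 + 40\right) \left(-4\right)\right) - 128 = 64 \left(4 + 5 \left(2 + 125 + 175 + 40\right) \left(-4\right)\right) - 128 = 64 \left(4 + 5 \cdot 342 \left(-4\right)\right) - 128 = 64 \left(4 + 1710 \left(-4\right)\right) - 128 = 64 \left(4 - 6840\right) - 128 = 64 \left(-6836\right) - 128 = -437504 - 128 = -437632$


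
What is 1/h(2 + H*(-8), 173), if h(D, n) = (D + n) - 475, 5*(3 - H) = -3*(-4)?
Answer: -5/1524 ≈ -0.0032808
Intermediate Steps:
H = 3/5 (H = 3 - (-3)*(-4)/5 = 3 - 1/5*12 = 3 - 12/5 = 3/5 ≈ 0.60000)
h(D, n) = -475 + D + n
1/h(2 + H*(-8), 173) = 1/(-475 + (2 + (3/5)*(-8)) + 173) = 1/(-475 + (2 - 24/5) + 173) = 1/(-475 - 14/5 + 173) = 1/(-1524/5) = -5/1524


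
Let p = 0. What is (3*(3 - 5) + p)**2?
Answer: 36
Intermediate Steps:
(3*(3 - 5) + p)**2 = (3*(3 - 5) + 0)**2 = (3*(-2) + 0)**2 = (-6 + 0)**2 = (-6)**2 = 36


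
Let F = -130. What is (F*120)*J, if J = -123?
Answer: 1918800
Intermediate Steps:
(F*120)*J = -130*120*(-123) = -15600*(-123) = 1918800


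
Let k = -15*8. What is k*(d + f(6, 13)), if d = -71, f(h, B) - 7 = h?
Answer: 6960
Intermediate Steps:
k = -120
f(h, B) = 7 + h
k*(d + f(6, 13)) = -120*(-71 + (7 + 6)) = -120*(-71 + 13) = -120*(-58) = 6960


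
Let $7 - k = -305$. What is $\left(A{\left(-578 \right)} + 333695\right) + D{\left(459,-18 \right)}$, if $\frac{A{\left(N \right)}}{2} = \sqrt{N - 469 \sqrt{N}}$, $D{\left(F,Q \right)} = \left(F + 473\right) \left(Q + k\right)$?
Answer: $607703 + 2 \sqrt{-578 - 7973 i \sqrt{2}} \approx 6.0785 \cdot 10^{5} - 154.07 i$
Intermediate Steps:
$k = 312$ ($k = 7 - -305 = 7 + 305 = 312$)
$D{\left(F,Q \right)} = \left(312 + Q\right) \left(473 + F\right)$ ($D{\left(F,Q \right)} = \left(F + 473\right) \left(Q + 312\right) = \left(473 + F\right) \left(312 + Q\right) = \left(312 + Q\right) \left(473 + F\right)$)
$A{\left(N \right)} = 2 \sqrt{N - 469 \sqrt{N}}$
$\left(A{\left(-578 \right)} + 333695\right) + D{\left(459,-18 \right)} = \left(2 \sqrt{-578 - 469 \sqrt{-578}} + 333695\right) + \left(147576 + 312 \cdot 459 + 473 \left(-18\right) + 459 \left(-18\right)\right) = \left(2 \sqrt{-578 - 469 \cdot 17 i \sqrt{2}} + 333695\right) + \left(147576 + 143208 - 8514 - 8262\right) = \left(2 \sqrt{-578 - 7973 i \sqrt{2}} + 333695\right) + 274008 = \left(333695 + 2 \sqrt{-578 - 7973 i \sqrt{2}}\right) + 274008 = 607703 + 2 \sqrt{-578 - 7973 i \sqrt{2}}$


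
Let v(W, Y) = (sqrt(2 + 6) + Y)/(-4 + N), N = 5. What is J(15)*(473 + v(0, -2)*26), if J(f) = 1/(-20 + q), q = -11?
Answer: -421/31 - 52*sqrt(2)/31 ≈ -15.953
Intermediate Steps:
J(f) = -1/31 (J(f) = 1/(-20 - 11) = 1/(-31) = -1/31)
v(W, Y) = Y + 2*sqrt(2) (v(W, Y) = (sqrt(2 + 6) + Y)/(-4 + 5) = (sqrt(8) + Y)/1 = (2*sqrt(2) + Y)*1 = (Y + 2*sqrt(2))*1 = Y + 2*sqrt(2))
J(15)*(473 + v(0, -2)*26) = -(473 + (-2 + 2*sqrt(2))*26)/31 = -(473 + (-52 + 52*sqrt(2)))/31 = -(421 + 52*sqrt(2))/31 = -421/31 - 52*sqrt(2)/31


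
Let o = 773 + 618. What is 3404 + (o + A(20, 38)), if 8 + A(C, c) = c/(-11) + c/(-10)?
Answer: 262886/55 ≈ 4779.7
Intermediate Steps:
A(C, c) = -8 - 21*c/110 (A(C, c) = -8 + (c/(-11) + c/(-10)) = -8 + (c*(-1/11) + c*(-1/10)) = -8 + (-c/11 - c/10) = -8 - 21*c/110)
o = 1391
3404 + (o + A(20, 38)) = 3404 + (1391 + (-8 - 21/110*38)) = 3404 + (1391 + (-8 - 399/55)) = 3404 + (1391 - 839/55) = 3404 + 75666/55 = 262886/55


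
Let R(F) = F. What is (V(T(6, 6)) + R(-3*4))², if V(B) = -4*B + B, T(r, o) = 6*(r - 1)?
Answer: 10404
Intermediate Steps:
T(r, o) = -6 + 6*r (T(r, o) = 6*(-1 + r) = -6 + 6*r)
V(B) = -3*B
(V(T(6, 6)) + R(-3*4))² = (-3*(-6 + 6*6) - 3*4)² = (-3*(-6 + 36) - 12)² = (-3*30 - 12)² = (-90 - 12)² = (-102)² = 10404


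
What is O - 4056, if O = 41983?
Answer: 37927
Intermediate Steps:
O - 4056 = 41983 - 4056 = 37927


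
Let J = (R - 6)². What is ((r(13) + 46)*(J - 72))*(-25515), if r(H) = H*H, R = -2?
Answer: 43885800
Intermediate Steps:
r(H) = H²
J = 64 (J = (-2 - 6)² = (-8)² = 64)
((r(13) + 46)*(J - 72))*(-25515) = ((13² + 46)*(64 - 72))*(-25515) = ((169 + 46)*(-8))*(-25515) = (215*(-8))*(-25515) = -1720*(-25515) = 43885800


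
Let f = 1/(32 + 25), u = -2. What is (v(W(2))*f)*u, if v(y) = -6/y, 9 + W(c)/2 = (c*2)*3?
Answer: 2/57 ≈ 0.035088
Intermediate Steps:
W(c) = -18 + 12*c (W(c) = -18 + 2*((c*2)*3) = -18 + 2*((2*c)*3) = -18 + 2*(6*c) = -18 + 12*c)
f = 1/57 ≈ 0.017544
(v(W(2))*f)*u = (-6/(-18 + 12*2)*(1/57))*(-2) = (-6/(-18 + 24)*(1/57))*(-2) = (-6/6*(1/57))*(-2) = (-6*1/6*(1/57))*(-2) = -1*1/57*(-2) = -1/57*(-2) = 2/57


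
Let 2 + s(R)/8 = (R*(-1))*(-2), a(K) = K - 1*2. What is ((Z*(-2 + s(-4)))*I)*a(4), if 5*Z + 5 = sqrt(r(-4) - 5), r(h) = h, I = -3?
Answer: -492 + 1476*I/5 ≈ -492.0 + 295.2*I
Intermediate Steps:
a(K) = -2 + K (a(K) = K - 2 = -2 + K)
s(R) = -16 + 16*R (s(R) = -16 + 8*((R*(-1))*(-2)) = -16 + 8*(-R*(-2)) = -16 + 8*(2*R) = -16 + 16*R)
Z = -1 + 3*I/5 (Z = -1 + sqrt(-4 - 5)/5 = -1 + sqrt(-9)/5 = -1 + (3*I)/5 = -1 + 3*I/5 ≈ -1.0 + 0.6*I)
((Z*(-2 + s(-4)))*I)*a(4) = (((-1 + 3*I/5)*(-2 + (-16 + 16*(-4))))*(-3))*(-2 + 4) = (((-1 + 3*I/5)*(-2 + (-16 - 64)))*(-3))*2 = (((-1 + 3*I/5)*(-2 - 80))*(-3))*2 = (((-1 + 3*I/5)*(-82))*(-3))*2 = ((82 - 246*I/5)*(-3))*2 = (-246 + 738*I/5)*2 = -492 + 1476*I/5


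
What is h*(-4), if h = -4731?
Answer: 18924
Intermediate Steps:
h*(-4) = -4731*(-4) = 18924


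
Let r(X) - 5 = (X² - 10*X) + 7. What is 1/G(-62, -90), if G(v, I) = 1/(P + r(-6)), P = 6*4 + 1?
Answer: 133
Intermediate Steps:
r(X) = 12 + X² - 10*X (r(X) = 5 + ((X² - 10*X) + 7) = 5 + (7 + X² - 10*X) = 12 + X² - 10*X)
P = 25 (P = 24 + 1 = 25)
G(v, I) = 1/133 (G(v, I) = 1/(25 + (12 + (-6)² - 10*(-6))) = 1/(25 + (12 + 36 + 60)) = 1/(25 + 108) = 1/133)
1/G(-62, -90) = 1/(1/133) = 133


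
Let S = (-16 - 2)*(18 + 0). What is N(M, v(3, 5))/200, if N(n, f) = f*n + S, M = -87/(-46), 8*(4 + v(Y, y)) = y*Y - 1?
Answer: -60399/36800 ≈ -1.6413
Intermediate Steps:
v(Y, y) = -33/8 + Y*y/8 (v(Y, y) = -4 + (y*Y - 1)/8 = -4 + (Y*y - 1)/8 = -4 + (-1 + Y*y)/8 = -4 + (-⅛ + Y*y/8) = -33/8 + Y*y/8)
M = 87/46 (M = -87*(-1/46) = 87/46 ≈ 1.8913)
S = -324 (S = -18*18 = -324)
N(n, f) = -324 + f*n (N(n, f) = f*n - 324 = -324 + f*n)
N(M, v(3, 5))/200 = (-324 + (-33/8 + (⅛)*3*5)*(87/46))/200 = (-324 + (-33/8 + 15/8)*(87/46))*(1/200) = (-324 - 9/4*87/46)*(1/200) = (-324 - 783/184)*(1/200) = -60399/184*1/200 = -60399/36800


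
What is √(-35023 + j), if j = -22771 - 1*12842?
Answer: 2*I*√17659 ≈ 265.77*I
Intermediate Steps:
j = -35613 (j = -22771 - 12842 = -35613)
√(-35023 + j) = √(-35023 - 35613) = √(-70636) = 2*I*√17659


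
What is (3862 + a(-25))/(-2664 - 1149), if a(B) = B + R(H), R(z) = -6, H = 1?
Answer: -1277/1271 ≈ -1.0047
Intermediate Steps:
a(B) = -6 + B (a(B) = B - 6 = -6 + B)
(3862 + a(-25))/(-2664 - 1149) = (3862 + (-6 - 25))/(-2664 - 1149) = (3862 - 31)/(-3813) = 3831*(-1/3813) = -1277/1271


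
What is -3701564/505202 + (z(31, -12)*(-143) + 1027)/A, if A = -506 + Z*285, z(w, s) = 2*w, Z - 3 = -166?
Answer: -84934434263/11862395561 ≈ -7.1600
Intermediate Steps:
Z = -163 (Z = 3 - 166 = -163)
A = -46961 (A = -506 - 163*285 = -506 - 46455 = -46961)
-3701564/505202 + (z(31, -12)*(-143) + 1027)/A = -3701564/505202 + ((2*31)*(-143) + 1027)/(-46961) = -3701564*1/505202 + (62*(-143) + 1027)*(-1/46961) = -1850782/252601 + (-8866 + 1027)*(-1/46961) = -1850782/252601 - 7839*(-1/46961) = -1850782/252601 + 7839/46961 = -84934434263/11862395561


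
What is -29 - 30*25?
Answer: -779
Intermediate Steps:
-29 - 30*25 = -29 - 750 = -779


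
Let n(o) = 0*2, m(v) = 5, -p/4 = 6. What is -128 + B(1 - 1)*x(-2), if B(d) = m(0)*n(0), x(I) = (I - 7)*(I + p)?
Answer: -128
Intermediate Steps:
p = -24 (p = -4*6 = -24)
n(o) = 0
x(I) = (-24 + I)*(-7 + I) (x(I) = (I - 7)*(I - 24) = (-7 + I)*(-24 + I) = (-24 + I)*(-7 + I))
B(d) = 0 (B(d) = 5*0 = 0)
-128 + B(1 - 1)*x(-2) = -128 + 0*(168 + (-2)**2 - 31*(-2)) = -128 + 0*(168 + 4 + 62) = -128 + 0*234 = -128 + 0 = -128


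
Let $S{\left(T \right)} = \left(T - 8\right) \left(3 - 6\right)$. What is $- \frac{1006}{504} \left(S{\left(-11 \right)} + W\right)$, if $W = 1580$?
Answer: $- \frac{823411}{252} \approx -3267.5$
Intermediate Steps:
$S{\left(T \right)} = 24 - 3 T$ ($S{\left(T \right)} = \left(-8 + T\right) \left(-3\right) = 24 - 3 T$)
$- \frac{1006}{504} \left(S{\left(-11 \right)} + W\right) = - \frac{1006}{504} \left(\left(24 - -33\right) + 1580\right) = \left(-1006\right) \frac{1}{504} \left(\left(24 + 33\right) + 1580\right) = - \frac{503 \left(57 + 1580\right)}{252} = \left(- \frac{503}{252}\right) 1637 = - \frac{823411}{252}$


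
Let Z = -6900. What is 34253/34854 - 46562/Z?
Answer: 77467402/10020525 ≈ 7.7309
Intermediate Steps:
34253/34854 - 46562/Z = 34253/34854 - 46562/(-6900) = 34253*(1/34854) - 46562*(-1/6900) = 34253/34854 + 23281/3450 = 77467402/10020525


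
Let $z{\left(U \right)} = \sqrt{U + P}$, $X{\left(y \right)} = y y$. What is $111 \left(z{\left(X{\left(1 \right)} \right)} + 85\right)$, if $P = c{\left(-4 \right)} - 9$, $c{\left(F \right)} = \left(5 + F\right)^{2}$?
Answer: $9435 + 111 i \sqrt{7} \approx 9435.0 + 293.68 i$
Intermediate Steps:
$X{\left(y \right)} = y^{2}$
$P = -8$ ($P = \left(5 - 4\right)^{2} - 9 = 1^{2} - 9 = 1 - 9 = -8$)
$z{\left(U \right)} = \sqrt{-8 + U}$ ($z{\left(U \right)} = \sqrt{U - 8} = \sqrt{-8 + U}$)
$111 \left(z{\left(X{\left(1 \right)} \right)} + 85\right) = 111 \left(\sqrt{-8 + 1^{2}} + 85\right) = 111 \left(\sqrt{-8 + 1} + 85\right) = 111 \left(\sqrt{-7} + 85\right) = 111 \left(i \sqrt{7} + 85\right) = 111 \left(85 + i \sqrt{7}\right) = 9435 + 111 i \sqrt{7}$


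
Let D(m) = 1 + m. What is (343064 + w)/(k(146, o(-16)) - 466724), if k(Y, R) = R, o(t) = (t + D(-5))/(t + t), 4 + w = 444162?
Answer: -6297776/3733787 ≈ -1.6867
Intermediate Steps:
w = 444158 (w = -4 + 444162 = 444158)
o(t) = (-4 + t)/(2*t) (o(t) = (t + (1 - 5))/(t + t) = (t - 4)/((2*t)) = (-4 + t)*(1/(2*t)) = (-4 + t)/(2*t))
(343064 + w)/(k(146, o(-16)) - 466724) = (343064 + 444158)/((½)*(-4 - 16)/(-16) - 466724) = 787222/((½)*(-1/16)*(-20) - 466724) = 787222/(5/8 - 466724) = 787222/(-3733787/8) = 787222*(-8/3733787) = -6297776/3733787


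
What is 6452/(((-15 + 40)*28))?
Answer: 1613/175 ≈ 9.2171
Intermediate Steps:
6452/(((-15 + 40)*28)) = 6452/((25*28)) = 6452/700 = 6452*(1/700) = 1613/175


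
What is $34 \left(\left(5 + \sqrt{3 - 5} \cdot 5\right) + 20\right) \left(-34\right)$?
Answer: $-28900 - 5780 i \sqrt{2} \approx -28900.0 - 8174.2 i$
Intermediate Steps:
$34 \left(\left(5 + \sqrt{3 - 5} \cdot 5\right) + 20\right) \left(-34\right) = 34 \left(\left(5 + \sqrt{-2} \cdot 5\right) + 20\right) \left(-34\right) = 34 \left(\left(5 + i \sqrt{2} \cdot 5\right) + 20\right) \left(-34\right) = 34 \left(\left(5 + 5 i \sqrt{2}\right) + 20\right) \left(-34\right) = 34 \left(25 + 5 i \sqrt{2}\right) \left(-34\right) = \left(850 + 170 i \sqrt{2}\right) \left(-34\right) = -28900 - 5780 i \sqrt{2}$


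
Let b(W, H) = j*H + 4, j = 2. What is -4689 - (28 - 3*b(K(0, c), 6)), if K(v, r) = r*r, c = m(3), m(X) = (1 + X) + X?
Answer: -4669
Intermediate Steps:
m(X) = 1 + 2*X
c = 7 (c = 1 + 2*3 = 1 + 6 = 7)
K(v, r) = r²
b(W, H) = 4 + 2*H (b(W, H) = 2*H + 4 = 4 + 2*H)
-4689 - (28 - 3*b(K(0, c), 6)) = -4689 - (28 - 3*(4 + 2*6)) = -4689 - (28 - 3*(4 + 12)) = -4689 - (28 - 3*16) = -4689 - (28 - 48) = -4689 - 1*(-20) = -4689 + 20 = -4669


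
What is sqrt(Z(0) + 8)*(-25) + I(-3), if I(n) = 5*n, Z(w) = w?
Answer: -15 - 50*sqrt(2) ≈ -85.711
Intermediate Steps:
sqrt(Z(0) + 8)*(-25) + I(-3) = sqrt(0 + 8)*(-25) + 5*(-3) = sqrt(8)*(-25) - 15 = (2*sqrt(2))*(-25) - 15 = -50*sqrt(2) - 15 = -15 - 50*sqrt(2)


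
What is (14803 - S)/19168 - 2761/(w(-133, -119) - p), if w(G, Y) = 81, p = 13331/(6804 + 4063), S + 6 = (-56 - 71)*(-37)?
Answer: -8849191729/259635352 ≈ -34.083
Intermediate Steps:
S = 4693 (S = -6 + (-56 - 71)*(-37) = -6 - 127*(-37) = -6 + 4699 = 4693)
p = 13331/10867 ≈ 1.2267
(14803 - S)/19168 - 2761/(w(-133, -119) - p) = (14803 - 1*4693)/19168 - 2761/(81 - 1*13331/10867) = (14803 - 4693)*(1/19168) - 2761/(81 - 13331/10867) = 10110*(1/19168) - 2761/866896/10867 = 5055/9584 - 2761*10867/866896 = 5055/9584 - 30003787/866896 = -8849191729/259635352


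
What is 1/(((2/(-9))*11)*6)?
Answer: -3/44 ≈ -0.068182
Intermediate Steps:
1/(((2/(-9))*11)*6) = 1/(((2*(-⅑))*11)*6) = 1/(-2/9*11*6) = 1/(-22/9*6) = 1/(-44/3) = -3/44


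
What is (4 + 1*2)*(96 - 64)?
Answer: 192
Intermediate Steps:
(4 + 1*2)*(96 - 64) = (4 + 2)*32 = 6*32 = 192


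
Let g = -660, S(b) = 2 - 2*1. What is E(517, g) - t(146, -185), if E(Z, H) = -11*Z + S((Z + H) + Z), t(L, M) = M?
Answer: -5502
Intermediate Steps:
S(b) = 0 (S(b) = 2 - 2 = 0)
E(Z, H) = -11*Z (E(Z, H) = -11*Z + 0 = -11*Z)
E(517, g) - t(146, -185) = -11*517 - 1*(-185) = -5687 + 185 = -5502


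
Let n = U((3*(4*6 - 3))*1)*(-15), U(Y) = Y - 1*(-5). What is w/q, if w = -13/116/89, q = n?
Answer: 13/10530480 ≈ 1.2345e-6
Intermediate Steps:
U(Y) = 5 + Y (U(Y) = Y + 5 = 5 + Y)
n = -1020 (n = (5 + (3*(4*6 - 3))*1)*(-15) = (5 + (3*(24 - 3))*1)*(-15) = (5 + (3*21)*1)*(-15) = (5 + 63*1)*(-15) = (5 + 63)*(-15) = 68*(-15) = -1020)
q = -1020
w = -13/10324 (w = -13*1/116*(1/89) = -13/116*1/89 = -13/10324 ≈ -0.0012592)
w/q = -13/10324/(-1020) = -1/1020*(-13/10324) = 13/10530480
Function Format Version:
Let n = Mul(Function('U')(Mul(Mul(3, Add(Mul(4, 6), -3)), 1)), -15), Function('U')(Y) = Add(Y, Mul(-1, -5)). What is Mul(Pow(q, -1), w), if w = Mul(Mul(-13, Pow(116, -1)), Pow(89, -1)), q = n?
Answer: Rational(13, 10530480) ≈ 1.2345e-6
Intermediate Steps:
Function('U')(Y) = Add(5, Y) (Function('U')(Y) = Add(Y, 5) = Add(5, Y))
n = -1020 (n = Mul(Add(5, Mul(Mul(3, Add(Mul(4, 6), -3)), 1)), -15) = Mul(Add(5, Mul(Mul(3, Add(24, -3)), 1)), -15) = Mul(Add(5, Mul(Mul(3, 21), 1)), -15) = Mul(Add(5, Mul(63, 1)), -15) = Mul(Add(5, 63), -15) = Mul(68, -15) = -1020)
q = -1020
w = Rational(-13, 10324) (w = Mul(Mul(-13, Rational(1, 116)), Rational(1, 89)) = Mul(Rational(-13, 116), Rational(1, 89)) = Rational(-13, 10324) ≈ -0.0012592)
Mul(Pow(q, -1), w) = Mul(Pow(-1020, -1), Rational(-13, 10324)) = Mul(Rational(-1, 1020), Rational(-13, 10324)) = Rational(13, 10530480)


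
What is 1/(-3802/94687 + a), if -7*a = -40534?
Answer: 662809/3838016244 ≈ 0.00017270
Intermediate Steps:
a = 40534/7 (a = -1/7*(-40534) = 40534/7 ≈ 5790.6)
1/(-3802/94687 + a) = 1/(-3802/94687 + 40534/7) = 1/(3838016244/662809) = 662809/3838016244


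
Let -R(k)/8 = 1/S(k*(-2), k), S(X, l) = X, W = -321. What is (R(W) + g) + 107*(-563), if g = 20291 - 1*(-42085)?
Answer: 685331/321 ≈ 2135.0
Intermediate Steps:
R(k) = 4/k (R(k) = -8*(-1/(2*k)) = -(-4)/k = 4/k)
g = 62376 (g = 20291 + 42085 = 62376)
(R(W) + g) + 107*(-563) = (4/(-321) + 62376) + 107*(-563) = (4*(-1/321) + 62376) - 60241 = (-4/321 + 62376) - 60241 = 20022692/321 - 60241 = 685331/321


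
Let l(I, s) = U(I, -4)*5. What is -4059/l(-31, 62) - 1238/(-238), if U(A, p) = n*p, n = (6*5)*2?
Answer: 408607/47600 ≈ 8.5842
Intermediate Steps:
n = 60 (n = 30*2 = 60)
U(A, p) = 60*p
l(I, s) = -1200 (l(I, s) = (60*(-4))*5 = -240*5 = -1200)
-4059/l(-31, 62) - 1238/(-238) = -4059/(-1200) - 1238/(-238) = -4059*(-1/1200) - 1238*(-1/238) = 1353/400 + 619/119 = 408607/47600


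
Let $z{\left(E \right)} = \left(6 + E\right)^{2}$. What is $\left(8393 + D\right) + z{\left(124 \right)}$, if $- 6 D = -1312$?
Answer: $\frac{76535}{3} \approx 25512.0$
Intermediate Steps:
$D = \frac{656}{3}$ ($D = \left(- \frac{1}{6}\right) \left(-1312\right) = \frac{656}{3} \approx 218.67$)
$\left(8393 + D\right) + z{\left(124 \right)} = \left(8393 + \frac{656}{3}\right) + \left(6 + 124\right)^{2} = \frac{25835}{3} + 130^{2} = \frac{25835}{3} + 16900 = \frac{76535}{3}$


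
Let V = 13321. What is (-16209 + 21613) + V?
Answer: 18725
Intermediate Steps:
(-16209 + 21613) + V = (-16209 + 21613) + 13321 = 5404 + 13321 = 18725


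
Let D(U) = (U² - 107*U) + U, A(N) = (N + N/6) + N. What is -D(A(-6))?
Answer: -1547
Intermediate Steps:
A(N) = 13*N/6 (A(N) = (N + N*(⅙)) + N = (N + N/6) + N = 7*N/6 + N = 13*N/6)
D(U) = U² - 106*U
-D(A(-6)) = -(13/6)*(-6)*(-106 + (13/6)*(-6)) = -(-13)*(-106 - 13) = -(-13)*(-119) = -1*1547 = -1547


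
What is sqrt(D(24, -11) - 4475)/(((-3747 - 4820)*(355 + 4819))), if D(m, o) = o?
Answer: -I*sqrt(4486)/44325658 ≈ -1.511e-6*I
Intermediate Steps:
sqrt(D(24, -11) - 4475)/(((-3747 - 4820)*(355 + 4819))) = sqrt(-11 - 4475)/(((-3747 - 4820)*(355 + 4819))) = sqrt(-4486)/((-8567*5174)) = (I*sqrt(4486))/(-44325658) = (I*sqrt(4486))*(-1/44325658) = -I*sqrt(4486)/44325658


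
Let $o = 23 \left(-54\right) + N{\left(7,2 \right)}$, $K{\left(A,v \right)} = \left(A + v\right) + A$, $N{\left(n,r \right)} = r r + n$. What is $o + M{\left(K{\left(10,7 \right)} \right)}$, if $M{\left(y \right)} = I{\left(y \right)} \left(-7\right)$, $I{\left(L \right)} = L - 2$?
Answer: $-1406$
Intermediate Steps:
$N{\left(n,r \right)} = n + r^{2}$ ($N{\left(n,r \right)} = r^{2} + n = n + r^{2}$)
$K{\left(A,v \right)} = v + 2 A$
$I{\left(L \right)} = -2 + L$
$o = -1231$ ($o = 23 \left(-54\right) + \left(7 + 2^{2}\right) = -1242 + \left(7 + 4\right) = -1242 + 11 = -1231$)
$M{\left(y \right)} = 14 - 7 y$ ($M{\left(y \right)} = \left(-2 + y\right) \left(-7\right) = 14 - 7 y$)
$o + M{\left(K{\left(10,7 \right)} \right)} = -1231 + \left(14 - 7 \left(7 + 2 \cdot 10\right)\right) = -1231 + \left(14 - 7 \left(7 + 20\right)\right) = -1231 + \left(14 - 189\right) = -1231 - 175 = -1406$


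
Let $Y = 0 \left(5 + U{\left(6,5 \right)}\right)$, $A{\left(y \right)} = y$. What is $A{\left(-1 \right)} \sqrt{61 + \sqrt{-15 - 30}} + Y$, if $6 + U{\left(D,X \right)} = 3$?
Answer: $- \sqrt{61 + 3 i \sqrt{5}} \approx -7.822 - 0.4288 i$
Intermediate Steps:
$U{\left(D,X \right)} = -3$ ($U{\left(D,X \right)} = -6 + 3 = -3$)
$Y = 0$ ($Y = 0 \left(5 - 3\right) = 0 \cdot 2 = 0$)
$A{\left(-1 \right)} \sqrt{61 + \sqrt{-15 - 30}} + Y = - \sqrt{61 + \sqrt{-15 - 30}} + 0 = - \sqrt{61 + \sqrt{-45}} + 0 = - \sqrt{61 + 3 i \sqrt{5}} + 0 = - \sqrt{61 + 3 i \sqrt{5}}$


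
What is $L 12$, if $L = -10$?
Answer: $-120$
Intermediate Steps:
$L 12 = \left(-10\right) 12 = -120$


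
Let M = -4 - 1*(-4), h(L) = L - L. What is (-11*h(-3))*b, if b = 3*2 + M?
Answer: 0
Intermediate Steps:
h(L) = 0
M = 0 (M = -4 + 4 = 0)
b = 6 (b = 3*2 + 0 = 6 + 0 = 6)
(-11*h(-3))*b = -11*0*6 = 0*6 = 0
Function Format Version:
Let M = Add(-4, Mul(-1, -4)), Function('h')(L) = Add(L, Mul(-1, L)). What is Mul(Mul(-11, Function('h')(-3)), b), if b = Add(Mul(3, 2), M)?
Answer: 0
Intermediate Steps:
Function('h')(L) = 0
M = 0 (M = Add(-4, 4) = 0)
b = 6 (b = Add(Mul(3, 2), 0) = Add(6, 0) = 6)
Mul(Mul(-11, Function('h')(-3)), b) = Mul(Mul(-11, 0), 6) = Mul(0, 6) = 0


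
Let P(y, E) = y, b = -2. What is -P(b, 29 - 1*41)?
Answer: 2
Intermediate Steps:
-P(b, 29 - 1*41) = -1*(-2) = 2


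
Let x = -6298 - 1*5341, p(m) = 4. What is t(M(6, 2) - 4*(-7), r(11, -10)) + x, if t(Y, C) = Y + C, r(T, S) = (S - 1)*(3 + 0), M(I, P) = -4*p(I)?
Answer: -11660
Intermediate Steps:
x = -11639 (x = -6298 - 5341 = -11639)
M(I, P) = -16 (M(I, P) = -4*4 = -16)
r(T, S) = -3 + 3*S (r(T, S) = (-1 + S)*3 = -3 + 3*S)
t(Y, C) = C + Y
t(M(6, 2) - 4*(-7), r(11, -10)) + x = ((-3 + 3*(-10)) + (-16 - 4*(-7))) - 11639 = ((-3 - 30) + (-16 + 28)) - 11639 = (-33 + 12) - 11639 = -21 - 11639 = -11660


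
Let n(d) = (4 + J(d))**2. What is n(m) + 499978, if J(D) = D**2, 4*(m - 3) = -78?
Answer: 9220673/16 ≈ 5.7629e+5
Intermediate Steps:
m = -33/2 (m = 3 + (1/4)*(-78) = 3 - 39/2 = -33/2 ≈ -16.500)
n(d) = (4 + d**2)**2
n(m) + 499978 = (4 + (-33/2)**2)**2 + 499978 = (4 + 1089/4)**2 + 499978 = (1105/4)**2 + 499978 = 1221025/16 + 499978 = 9220673/16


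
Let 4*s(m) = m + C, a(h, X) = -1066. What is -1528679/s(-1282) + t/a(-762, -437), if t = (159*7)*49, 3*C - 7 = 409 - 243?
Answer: 19354547367/3915418 ≈ 4943.2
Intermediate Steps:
C = 173/3 (C = 7/3 + (409 - 243)/3 = 7/3 + (⅓)*166 = 7/3 + 166/3 = 173/3 ≈ 57.667)
t = 54537 (t = 1113*49 = 54537)
s(m) = 173/12 + m/4 (s(m) = (m + 173/3)/4 = (173/3 + m)/4 = 173/12 + m/4)
-1528679/s(-1282) + t/a(-762, -437) = -1528679/(173/12 + (¼)*(-1282)) + 54537/(-1066) = -1528679/(173/12 - 641/2) + 54537*(-1/1066) = -1528679/(-3673/12) - 54537/1066 = -1528679*(-12/3673) - 54537/1066 = 18344148/3673 - 54537/1066 = 19354547367/3915418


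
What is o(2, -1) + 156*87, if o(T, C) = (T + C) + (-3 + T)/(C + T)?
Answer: 13572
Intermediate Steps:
o(T, C) = C + T + (-3 + T)/(C + T) (o(T, C) = (C + T) + (-3 + T)/(C + T) = C + T + (-3 + T)/(C + T))
o(2, -1) + 156*87 = (-3 + 2 + (-1)² + 2² + 2*(-1)*2)/(-1 + 2) + 156*87 = (-3 + 2 + 1 + 4 - 4)/1 + 13572 = 1*0 + 13572 = 0 + 13572 = 13572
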